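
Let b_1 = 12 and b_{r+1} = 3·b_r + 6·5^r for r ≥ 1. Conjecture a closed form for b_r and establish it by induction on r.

b_r = -3^r + 3·5^r

Computing the first terms: b_1 = 12, b_2 = 66, b_3 = 348. This suggests b_r = -3^r + 3·5^r.
Base step (r = 1): the formula gives 12 = 12 = b_1.
For the inductive step, assume it holds for an arbitrary k ≥ 1, so b_k = -3^k + 3·5^k.
Then b_{k+1} = 3·b_k + 6·5^k = 3·(-3^k + 3·5^k) + 6·5^k = -3^(k + 1) + 3·5^(k + 1),
which is the claimed formula at r = k+1.
This completes the induction.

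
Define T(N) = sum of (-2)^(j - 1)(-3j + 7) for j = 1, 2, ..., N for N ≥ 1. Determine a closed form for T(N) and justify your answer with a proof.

We claim T(N) = (-2)^N(N - 2) + 2 for all N ≥ 1.
When N = 1: T(1) = 4, and the closed form gives 4. They agree.
Suppose the result is true for N = j, so T(j) = (-2)^j(j - 2) + 2.
Then T(j+1) = T(j) + ((-2)^j(-3j + 4)) = ((-2)^j(j - 2) + 2) + ((-2)^j(-3j + 4)).
Simplifying, T(j+1) = -2(-2)^j·j + 2(-2)^j + 2 = (-2)^(j+1)((j+1) - 2) + 2,
which is the closed form with N = j+1.
By the principle of mathematical induction, the result holds for all N ≥ 1.

T(N) = (-2)^N(N - 2) + 2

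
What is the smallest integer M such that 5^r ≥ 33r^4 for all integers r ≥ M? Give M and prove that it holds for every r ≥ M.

At r = 7: 78125 < 79233, so the inequality fails and M ≥ 8. We prove 5^r ≥ 33r^4 for all r ≥ 8.
For the base case r = 8: 5^r = 390625 and 33r^4 = 135168, so 390625 ≥ 135168.
Inductive step: suppose the statement holds for some i ≥ 8, so 5^i ≥ 33i^4.
Then 5^(i + 1) = 5·(5^i) ≥ 5·(33i^4).
Also, for i ≥ 8 we have 5·(33i^4) ≥ 33(i+1)^4, since 5 ≥ (1 + 1/i)^4 for all i ≥ 8.
Combining, 5^(i + 1) ≥ 33(i+1)^4.
By the principle of mathematical induction, the result holds for all r ≥ 8.
Hence the smallest such M is 8.

M = 8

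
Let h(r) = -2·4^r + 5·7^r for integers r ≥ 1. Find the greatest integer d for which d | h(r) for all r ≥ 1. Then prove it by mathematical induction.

Computing the first values: h(1) = 27 and h(2) = 213; gcd(27, 213) = 3, so d ≤ 3.
We prove 3 | -2·4^r + 5·7^r for all r ≥ 1 by induction on r.
Base step (r = 1): h(1) = 27 = 3·(9), so 3 | h(1).
For the inductive step, assume it holds for an arbitrary m ≥ 1, i.e. 3 | h(m). Then
h(m+1) − 7·h(m) = (-2·4^(m+1) + 5·7^(m+1)) − 7·(-2·4^m + 5·7^m) = (-2)·4^m·(4 − 7) = (6)·4^m. Since 3 | h(m) by the inductive hypothesis, 3 | 7·h(m); and 3 | 6 since 6 = 3·2. Therefore 3 | h(m+1).
Hence, by induction on r, the claim holds for every r ≥ 1.
Therefore the largest such d is 3.

d = 3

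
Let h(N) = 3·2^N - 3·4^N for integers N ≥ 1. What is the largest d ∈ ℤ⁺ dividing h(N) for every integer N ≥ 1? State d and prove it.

Computing the first values: h(1) = -6 and h(2) = -36; gcd(-6, -36) = 6, so d ≤ 6.
We prove 6 | 3·2^N - 3·4^N for all N ≥ 1 by induction on N.
For the base case N = 1: h(1) = -6 = 6·(-1), so 6 | h(1).
Inductive step: assume the claim holds for N = j, i.e. 6 | h(j). Then
h(j+1) − 4·h(j) = (3·2^(j+1) - 3·4^(j+1)) − 4·(3·2^j - 3·4^j) = (3)·2^j·(2 − 4) = (-6)·2^j. Since 6 | h(j) by the inductive hypothesis, 6 | 4·h(j); and 6 | -6 since -6 = 6·-1. Therefore 6 | h(j+1).
This completes the induction.
Therefore the largest such d is 6.

d = 6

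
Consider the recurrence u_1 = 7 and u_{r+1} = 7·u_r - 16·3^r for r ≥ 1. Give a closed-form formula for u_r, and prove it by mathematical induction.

u_r = 4·3^r - 5·7^(r - 1)

Computing the first terms: u_1 = 7, u_2 = 1, u_3 = -137. This suggests u_r = 4·3^r - 5·7^(r - 1).
For the base case r = 1: the formula gives 7 = 7 = u_1.
Suppose the result is true for r = k, so u_k = 4·3^k - 5·7^(k - 1).
Then u_{k+1} = 7·u_k - 16·3^k = 7·(4·3^k - 5·7^(k - 1)) - 16·3^k = 4·3^(k + 1) - 5·7^k = 4·3^(k+1) - 5·7^((k+1) - 1),
which is the claimed formula at r = k+1.
This completes the induction.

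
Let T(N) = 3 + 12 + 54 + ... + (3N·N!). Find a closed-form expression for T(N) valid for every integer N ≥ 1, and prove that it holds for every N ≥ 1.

We claim T(N) = 3(N + 1)! - 3 for all N ≥ 1.
When N = 1: T(1) = 3, and the closed form gives 3. They agree.
Suppose the result is true for N = m, so T(m) = 3(m + 1)! - 3.
Then T(m+1) = T(m) + (3(m + 1)(m + 1)!) = (3(m + 1)! - 3) + (3(m + 1)(m + 1)!).
Simplifying, T(m+1) = 3((m+1) + 1)! - 3,
which is the closed form with N = m+1.
By induction, the statement is established for all N ≥ 1.

T(N) = 3(N + 1)! - 3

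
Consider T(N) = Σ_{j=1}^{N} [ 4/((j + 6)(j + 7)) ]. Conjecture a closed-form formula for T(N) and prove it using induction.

T(N) = 4N/(7(N + 7))

We claim T(N) = 4N/(7(N + 7)) for all N ≥ 1.
Base step (N = 1): T(1) = 1/14, and the closed form gives 1/14. They agree.
For the inductive step, assume it holds for an arbitrary j ≥ 1, so T(j) = 4j/(7(j + 7)).
Then T(j+1) = T(j) + (4/((j + 7)(j + 8))) = (4j/(7(j + 7))) + (4/((j + 7)(j + 8))).
Simplifying, T(j+1) = 4(j + 1)/(7(j + 8)) = 4(j+1)/(7((j+1) + 7)),
which is the closed form with N = j+1.
By the principle of mathematical induction, the result holds for all N ≥ 1.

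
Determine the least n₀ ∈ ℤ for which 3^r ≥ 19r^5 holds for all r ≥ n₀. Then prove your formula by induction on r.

At r = 15: 14348907 < 14428125, so the inequality fails and n₀ ≥ 16. We prove 3^r ≥ 19r^5 for all r ≥ 16.
Base step (r = 16): 3^r = 43046721 and 19r^5 = 19922944, so 43046721 ≥ 19922944.
Inductive step: assume the claim holds for r = j, so 3^j ≥ 19j^5.
Then 3^(j + 1) = 3·(3^j) ≥ 3·(19j^5).
Also, for j ≥ 16 we have 3·(19j^5) ≥ 19(j+1)^5, since 3 ≥ (1 + 1/j)^5 for all j ≥ 16.
Combining, 3^(j + 1) ≥ 19(j+1)^5.
By induction, the statement is established for all r ≥ 16.
Hence the smallest such n₀ is 16.

n₀ = 16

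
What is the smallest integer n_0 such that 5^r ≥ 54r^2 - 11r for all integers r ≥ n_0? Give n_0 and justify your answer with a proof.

At r = 4: 625 < 820, so the inequality fails and n_0 ≥ 5. We prove 5^r ≥ 54r^2 - 11r for all r ≥ 5.
Base step (r = 5): 5^r = 3125 and 54r^2 - 11r = 1295, so 3125 ≥ 1295.
For the inductive step, assume it holds for an arbitrary p ≥ 5, so 5^p ≥ 54p^2 - 11p.
Then 5^(p + 1) = 5·(5^p) ≥ 5·(54p^2 - 11p).
Also, for p ≥ 5 we have 5·(54p^2 - 11p) ≥ 54(p+1)^2 - 11(p+1), since 5·(54p^2 - 11p) − (54(p+1)^2 - 11(p+1)) = 216p^2 - 152p - 43, which is nonnegative for all p ≥ 5.
Combining, 5^(p + 1) ≥ 54(p+1)^2 - 11(p+1).
This completes the induction.
Hence the smallest such n_0 is 5.

n_0 = 5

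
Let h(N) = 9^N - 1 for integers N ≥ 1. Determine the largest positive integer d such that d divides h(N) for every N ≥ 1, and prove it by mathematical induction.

d = 8

Computing the first values: h(1) = 8 and h(2) = 80; gcd(8, 80) = 8, so d ≤ 8.
We prove 8 | 9^N - 1 for all N ≥ 1 by induction on N.
Base case (N = 1): h(1) = 8 = 8·(1), so 8 | h(1).
Suppose the result is true for N = m, i.e. 8 | h(m). Then
9^{m+1} − 1^{m+1} = 9·9^m − 1·1^m = 9·(9^m − 1^m) + (8)·1^m. The first term is divisible by 8 by the inductive hypothesis, and the second term (8)·1^m is divisible by 8 since 8 | 8. Hence 8 | h(m+1).
This completes the induction.
Therefore the largest such d is 8.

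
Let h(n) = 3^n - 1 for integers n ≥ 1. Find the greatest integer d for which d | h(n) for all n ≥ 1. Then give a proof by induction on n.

d = 2

Computing the first values: h(1) = 2 and h(2) = 8; gcd(2, 8) = 2, so d ≤ 2.
We prove 2 | 3^n - 1 for all n ≥ 1 by induction on n.
Base case (n = 1): h(1) = 2 = 2·(1), so 2 | h(1).
Inductive step: assume the claim holds for n = k, i.e. 2 | h(k). Then
3^{k+1} − 1^{k+1} = 3·3^k − 1·1^k = 3·(3^k − 1^k) + (2)·1^k. The first term is divisible by 2 by the inductive hypothesis, and the second term (2)·1^k is divisible by 2 since 2 | 2. Hence 2 | h(k+1).
By induction, the statement is established for all n ≥ 1.
Therefore the largest such d is 2.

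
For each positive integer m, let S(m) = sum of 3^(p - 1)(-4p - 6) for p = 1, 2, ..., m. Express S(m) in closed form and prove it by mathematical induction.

We claim S(m) = -2·3^m(m + 1) + 2 for all m ≥ 1.
For the base case m = 1: S(1) = -10, and the closed form gives -10. They agree.
For the inductive step, assume it holds for an arbitrary p ≥ 1, so S(p) = -2·3^p(p + 1) + 2.
Then S(p+1) = S(p) + (3^p(-4p - 10)) = (-2·3^p(p + 1) + 2) + (3^p(-4p - 10)).
Simplifying, S(p+1) = -6·3^p·p - 12·3^p + 2 = -2·3^(p+1)((p+1) + 1) + 2,
which is the closed form with m = p+1.
This completes the induction.

S(m) = -2·3^m(m + 1) + 2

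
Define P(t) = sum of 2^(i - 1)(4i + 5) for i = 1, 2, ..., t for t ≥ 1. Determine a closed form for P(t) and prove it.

P(t) = 2^t(4t + 1) - 1

We claim P(t) = 2^t(4t + 1) - 1 for all t ≥ 1.
Base step (t = 1): P(1) = 9, and the closed form gives 9. They agree.
For the inductive step, assume it holds for an arbitrary i ≥ 1, so P(i) = 2^i(4i + 1) - 1.
Then P(i+1) = P(i) + (2^i(4i + 9)) = (2^i(4i + 1) - 1) + (2^i(4i + 9)).
Simplifying, P(i+1) = 8·2^i·i + 10·2^i - 1 = 2^(i+1)(4(i+1) + 1) - 1,
which is the closed form with t = i+1.
By the principle of mathematical induction, the result holds for all t ≥ 1.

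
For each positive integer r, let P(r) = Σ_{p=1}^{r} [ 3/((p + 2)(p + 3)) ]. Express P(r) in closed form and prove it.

We claim P(r) = r/(r + 3) for all r ≥ 1.
Base step (r = 1): P(1) = 1/4, and the closed form gives 1/4. They agree.
For the inductive step, assume it holds for an arbitrary p ≥ 1, so P(p) = p/(p + 3).
Then P(p+1) = P(p) + (3/((p + 3)(p + 4))) = (p/(p + 3)) + (3/((p + 3)(p + 4))).
Simplifying, P(p+1) = (p + 1)/(p + 4) = (p+1)/((p+1) + 3),
which is the closed form with r = p+1.
By induction, the statement is established for all r ≥ 1.

P(r) = r/(r + 3)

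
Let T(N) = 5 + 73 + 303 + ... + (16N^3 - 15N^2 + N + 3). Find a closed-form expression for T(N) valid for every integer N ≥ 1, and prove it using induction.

T(N) = N(4N^3 + 3N^2 - 3N + 1)

We claim T(N) = N(4N^3 + 3N^2 - 3N + 1) for all N ≥ 1.
Base step (N = 1): T(1) = 5, and the closed form gives 5. They agree.
Inductive step: suppose the statement holds for some p ≥ 1, so T(p) = p(4p^3 + 3p^2 - 3p + 1).
Then T(p+1) = T(p) + (16p^3 + 33p^2 + 19p + 5) = (p(4p^3 + 3p^2 - 3p + 1)) + (16p^3 + 33p^2 + 19p + 5).
Simplifying, T(p+1) = (p + 1)(4p^3 + 15p^2 + 15p + 5) = (p+1)(4(p+1)^3 + 3(p+1)^2 - 3(p+1) + 1),
which is the closed form with N = p+1.
Hence, by induction on N, the claim holds for every N ≥ 1.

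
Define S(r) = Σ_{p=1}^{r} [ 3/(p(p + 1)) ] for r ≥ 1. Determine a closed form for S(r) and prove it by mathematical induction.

We claim S(r) = 3r/(r + 1) for all r ≥ 1.
For the base case r = 1: S(1) = 3/2, and the closed form gives 3/2. They agree.
Inductive step: suppose the statement holds for some p ≥ 1, so S(p) = 3p/(p + 1).
Then S(p+1) = S(p) + (3/((p + 1)(p + 2))) = (3p/(p + 1)) + (3/((p + 1)(p + 2))).
Simplifying, S(p+1) = 3(p + 1)/(p + 2) = 3(p+1)/((p+1) + 1),
which is the closed form with r = p+1.
Hence, by induction on r, the claim holds for every r ≥ 1.

S(r) = 3r/(r + 1)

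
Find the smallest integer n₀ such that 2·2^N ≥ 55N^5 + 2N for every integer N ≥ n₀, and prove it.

n₀ = 30

At N = 29: 1073741824 < 1128113253, so the inequality fails and n₀ ≥ 30. We prove 2·2^N ≥ 55N^5 + 2N for all N ≥ 30.
For the base case N = 30: 2·2^N = 2147483648 and 55N^5 + 2N = 1336500060, so 2147483648 ≥ 1336500060.
For the inductive step, assume it holds for an arbitrary p ≥ 30, so 2·2^p ≥ 55p^5 + 2p.
Then 2·2^(p + 1) = 2·(2·2^p) ≥ 2·(55p^5 + 2p).
Also, for p ≥ 30 we have 2·(55p^5 + 2p) ≥ 55(p+1)^5 + 2(p+1), since 2·(55p^5 + 2p) − (55(p+1)^5 + 2(p+1)) = 55p^5 - 275p^4 - 550p^3 - 550p^2 - 273p - 57, which is nonnegative for all p ≥ 30.
Combining, 2·2^(p + 1) ≥ 55(p+1)^5 + 2(p+1).
By the principle of mathematical induction, the result holds for all N ≥ 30.
Hence the smallest such n₀ is 30.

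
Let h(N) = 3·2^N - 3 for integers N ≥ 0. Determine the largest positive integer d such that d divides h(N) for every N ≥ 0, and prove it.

d = 3

Computing the first values: h(0) = 0 and h(1) = 3; gcd(0, 3) = 3, so d ≤ 3.
We prove 3 | 3·2^N - 3 for all N ≥ 0 by induction on N.
For the base case N = 0: h(0) = 0 = 3·(0), so 3 | h(0).
For the inductive step, assume it holds for an arbitrary k ≥ 0, i.e. 3 | h(k). Then
h(k+1) = 3·2^(k+1) - 3 = 2·(3·2^k - 3) + 3 = 2·h(k) + 3. The first term is divisible by 3 by the inductive hypothesis, and 3 is divisible by 3. Hence 3 | h(k+1).
By the principle of mathematical induction, the result holds for all N ≥ 0.
Therefore the largest such d is 3.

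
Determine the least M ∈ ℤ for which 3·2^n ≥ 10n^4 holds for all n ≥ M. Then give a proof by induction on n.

M = 19

At n = 18: 786432 < 1049760, so the inequality fails and M ≥ 19. We prove 3·2^n ≥ 10n^4 for all n ≥ 19.
Base step (n = 19): 3·2^n = 1572864 and 10n^4 = 1303210, so 1572864 ≥ 1303210.
Inductive step: suppose the statement holds for some j ≥ 19, so 3·2^j ≥ 10j^4.
Then 3·2^(j + 1) = 2·(3·2^j) ≥ 2·(10j^4).
Also, for j ≥ 19 we have 2·(10j^4) ≥ 10(j+1)^4, since 2 ≥ (1 + 1/j)^4 for all j ≥ 19.
Combining, 3·2^(j + 1) ≥ 10(j+1)^4.
By induction, the statement is established for all n ≥ 19.
Hence the smallest such M is 19.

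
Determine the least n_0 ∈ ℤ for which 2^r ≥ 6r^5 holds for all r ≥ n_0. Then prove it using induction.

At r = 26: 67108864 < 71288256, so the inequality fails and n_0 ≥ 27. We prove 2^r ≥ 6r^5 for all r ≥ 27.
For the base case r = 27: 2^r = 134217728 and 6r^5 = 86093442, so 134217728 ≥ 86093442.
For the inductive step, assume it holds for an arbitrary j ≥ 27, so 2^j ≥ 6j^5.
Then 2^(j + 1) = 2·(2^j) ≥ 2·(6j^5).
Also, for j ≥ 27 we have 2·(6j^5) ≥ 6(j+1)^5, since 2 ≥ (1 + 1/j)^5 for all j ≥ 27.
Combining, 2^(j + 1) ≥ 6(j+1)^5.
Hence, by induction on r, the claim holds for every r ≥ 27.
Hence the smallest such n_0 is 27.

n_0 = 27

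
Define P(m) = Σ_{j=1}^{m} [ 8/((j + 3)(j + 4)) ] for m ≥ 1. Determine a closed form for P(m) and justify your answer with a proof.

We claim P(m) = 2m/(m + 4) for all m ≥ 1.
When m = 1: P(1) = 2/5, and the closed form gives 2/5. They agree.
Inductive step: assume the claim holds for m = j, so P(j) = 2j/(j + 4).
Then P(j+1) = P(j) + (8/((j + 4)(j + 5))) = (2j/(j + 4)) + (8/((j + 4)(j + 5))).
Simplifying, P(j+1) = 2(j + 1)/(j + 5) = 2(j+1)/((j+1) + 4),
which is the closed form with m = j+1.
This completes the induction.

P(m) = 2m/(m + 4)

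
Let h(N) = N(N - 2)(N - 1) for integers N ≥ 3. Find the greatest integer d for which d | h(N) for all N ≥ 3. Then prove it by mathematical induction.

Computing the first values: h(3) = 6 and h(4) = 24; gcd(6, 24) = 6, so d ≤ 6.
We prove 6 | N(N - 2)(N - 1) for all N ≥ 3 by induction on N.
When N = 3: h(3) = 6 = 6·(1), so 6 | h(3).
Inductive step: suppose the statement holds for some k ≥ 3, i.e. 6 | h(k). Then
h(k+1) − h(k) = (k-1)·k·(k+1) − (k-2)·(k-1)·k = (k-1)·k·[(k+1) − (k-2)] = 3·(k-1)·k. The product of 2 consecutive integers is divisible by (2)! = 2, so h(k+1) − h(k) is divisible by 3·2 = 6. By the inductive hypothesis 6 | h(k), hence 6 | h(k+1).
Hence, by induction on N, the claim holds for every N ≥ 3.
Therefore the largest such d is 6.

d = 6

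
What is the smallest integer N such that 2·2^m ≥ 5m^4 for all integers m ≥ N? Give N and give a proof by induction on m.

At m = 18: 524288 < 524880, so the inequality fails and N ≥ 19. We prove 2·2^m ≥ 5m^4 for all m ≥ 19.
Base case (m = 19): 2·2^m = 1048576 and 5m^4 = 651605, so 1048576 ≥ 651605.
Inductive step: suppose the statement holds for some p ≥ 19, so 2·2^p ≥ 5p^4.
Then 2·2^(p + 1) = 2·(2·2^p) ≥ 2·(5p^4).
Also, for p ≥ 19 we have 2·(5p^4) ≥ 5(p+1)^4, since 2 ≥ (1 + 1/p)^4 for all p ≥ 19.
Combining, 2·2^(p + 1) ≥ 5(p+1)^4.
By induction, the statement is established for all m ≥ 19.
Hence the smallest such N is 19.

N = 19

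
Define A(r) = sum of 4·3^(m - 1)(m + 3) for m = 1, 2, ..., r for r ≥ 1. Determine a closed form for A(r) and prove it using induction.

A(r) = 3^r(2r + 5) - 5

We claim A(r) = 3^r(2r + 5) - 5 for all r ≥ 1.
Base case (r = 1): A(1) = 16, and the closed form gives 16. They agree.
Suppose the result is true for r = m, so A(m) = 3^m(2m + 5) - 5.
Then A(m+1) = A(m) + (4·3^m(m + 4)) = (3^m(2m + 5) - 5) + (4·3^m(m + 4)).
Simplifying, A(m+1) = 6·3^m·m + 21·3^m - 5 = 3^(m+1)(2(m+1) + 5) - 5,
which is the closed form with r = m+1.
By the principle of mathematical induction, the result holds for all r ≥ 1.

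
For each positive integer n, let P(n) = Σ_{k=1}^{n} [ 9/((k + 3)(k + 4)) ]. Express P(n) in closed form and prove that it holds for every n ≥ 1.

We claim P(n) = 9n/(4(n + 4)) for all n ≥ 1.
When n = 1: P(1) = 9/20, and the closed form gives 9/20. They agree.
For the inductive step, assume it holds for an arbitrary k ≥ 1, so P(k) = 9k/(4(k + 4)).
Then P(k+1) = P(k) + (9/((k + 4)(k + 5))) = (9k/(4(k + 4))) + (9/((k + 4)(k + 5))).
Simplifying, P(k+1) = 9(k + 1)/(4(k + 5)) = 9(k+1)/(4((k+1) + 4)),
which is the closed form with n = k+1.
Hence, by induction on n, the claim holds for every n ≥ 1.

P(n) = 9n/(4(n + 4))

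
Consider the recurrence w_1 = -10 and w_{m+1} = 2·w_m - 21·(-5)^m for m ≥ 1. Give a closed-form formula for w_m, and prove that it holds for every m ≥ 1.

Computing the first terms: w_1 = -10, w_2 = 85, w_3 = -355. This suggests w_m = 3(-5)^m + 5·2^(m - 1).
Base case (m = 1): the formula gives -10 = -10 = w_1.
Inductive step: suppose the statement holds for some r ≥ 1, so w_r = 3(-5)^r + 5·2^(r - 1).
Then w_{r+1} = 2·w_r - 21·(-5)^r = 2·(3(-5)^r + 5·2^(r - 1)) - 21·(-5)^r = 3(-5)^(r + 1) + 5·2^r = 3(-5)^(r+1) + 5·2^((r+1) - 1),
which is the claimed formula at m = r+1.
Hence, by induction on m, the claim holds for every m ≥ 1.

w_m = 3(-5)^m + 5·2^(m - 1)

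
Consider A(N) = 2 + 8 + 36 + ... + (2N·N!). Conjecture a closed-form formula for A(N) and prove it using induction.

A(N) = 2(N + 1)! - 2

We claim A(N) = 2(N + 1)! - 2 for all N ≥ 1.
Base case (N = 1): A(1) = 2, and the closed form gives 2. They agree.
Suppose the result is true for N = k, so A(k) = 2(k + 1)! - 2.
Then A(k+1) = A(k) + (2(k + 1)(k + 1)!) = (2(k + 1)! - 2) + (2(k + 1)(k + 1)!).
Simplifying, A(k+1) = 2((k+1) + 1)! - 2,
which is the closed form with N = k+1.
By induction, the statement is established for all N ≥ 1.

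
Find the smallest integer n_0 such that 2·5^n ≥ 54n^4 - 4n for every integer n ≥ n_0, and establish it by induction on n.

At n = 6: 31250 < 69960, so the inequality fails and n_0 ≥ 7. We prove 2·5^n ≥ 54n^4 - 4n for all n ≥ 7.
For the base case n = 7: 2·5^n = 156250 and 54n^4 - 4n = 129626, so 156250 ≥ 129626.
Suppose the result is true for n = m, so 2·5^m ≥ 54m^4 - 4m.
Then 2·5^(m + 1) = 5·(2·5^m) ≥ 5·(54m^4 - 4m).
Also, for m ≥ 7 we have 5·(54m^4 - 4m) ≥ 54(m+1)^4 - 4(m+1), since 5·(54m^4 - 4m) − (54(m+1)^4 - 4(m+1)) = 216m^4 - 216m^3 - 324m^2 - 232m - 50, which is nonnegative for all m ≥ 7.
Combining, 2·5^(m + 1) ≥ 54(m+1)^4 - 4(m+1).
By induction, the statement is established for all n ≥ 7.
Hence the smallest such n_0 is 7.

n_0 = 7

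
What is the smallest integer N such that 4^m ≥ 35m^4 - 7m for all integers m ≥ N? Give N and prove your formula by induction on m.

At m = 8: 65536 < 143304, so the inequality fails and N ≥ 9. We prove 4^m ≥ 35m^4 - 7m for all m ≥ 9.
When m = 9: 4^m = 262144 and 35m^4 - 7m = 229572, so 262144 ≥ 229572.
Inductive step: suppose the statement holds for some k ≥ 9, so 4^k ≥ 35k^4 - 7k.
Then 4^(k + 1) = 4·(4^k) ≥ 4·(35k^4 - 7k).
Also, for k ≥ 9 we have 4·(35k^4 - 7k) ≥ 35(k+1)^4 - 7(k+1), since 4·(35k^4 - 7k) − (35(k+1)^4 - 7(k+1)) = 105k^4 - 140k^3 - 210k^2 - 161k - 28, which is nonnegative for all k ≥ 9.
Combining, 4^(k + 1) ≥ 35(k+1)^4 - 7(k+1).
By induction, the statement is established for all m ≥ 9.
Hence the smallest such N is 9.

N = 9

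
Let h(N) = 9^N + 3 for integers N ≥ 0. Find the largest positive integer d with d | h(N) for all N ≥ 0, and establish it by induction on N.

d = 4

Computing the first values: h(0) = 4 and h(1) = 12; gcd(4, 12) = 4, so d ≤ 4.
We prove 4 | 9^N + 3 for all N ≥ 0 by induction on N.
Base step (N = 0): h(0) = 4 = 4·(1), so 4 | h(0).
Inductive step: suppose the statement holds for some m ≥ 0, i.e. 4 | h(m). Then
h(m+1) = 9^(m+1) + 3 = 9·(9^m + 3) - 24 = 9·h(m) - 24. The first term is divisible by 4 by the inductive hypothesis, and -24 is divisible by 4. Hence 4 | h(m+1).
Hence, by induction on N, the claim holds for every N ≥ 0.
Therefore the largest such d is 4.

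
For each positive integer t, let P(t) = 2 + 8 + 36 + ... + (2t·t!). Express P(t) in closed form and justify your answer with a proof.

We claim P(t) = 2(t + 1)! - 2 for all t ≥ 1.
Base step (t = 1): P(1) = 2, and the closed form gives 2. They agree.
Inductive step: assume the claim holds for t = m, so P(m) = 2(m + 1)! - 2.
Then P(m+1) = P(m) + (2(m + 1)(m + 1)!) = (2(m + 1)! - 2) + (2(m + 1)(m + 1)!).
Simplifying, P(m+1) = 2((m+1) + 1)! - 2,
which is the closed form with t = m+1.
By the principle of mathematical induction, the result holds for all t ≥ 1.

P(t) = 2(t + 1)! - 2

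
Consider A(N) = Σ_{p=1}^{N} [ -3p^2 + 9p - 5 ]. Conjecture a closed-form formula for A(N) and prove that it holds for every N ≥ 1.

We claim A(N) = -N(N^2 - 3N + 1) for all N ≥ 1.
Base case (N = 1): A(1) = 1, and the closed form gives 1. They agree.
Inductive step: assume the claim holds for N = p, so A(p) = p(-p^2 + 3p - 1).
Then A(p+1) = A(p) + (-3p^2 + 3p + 1) = (p(-p^2 + 3p - 1)) + (-3p^2 + 3p + 1).
Simplifying, A(p+1) = -(p + 1)(p^2 - p - 1) = -(p+1)((p+1)^2 - 3(p+1) + 1),
which is the closed form with N = p+1.
By induction, the statement is established for all N ≥ 1.

A(N) = -N(N^2 - 3N + 1)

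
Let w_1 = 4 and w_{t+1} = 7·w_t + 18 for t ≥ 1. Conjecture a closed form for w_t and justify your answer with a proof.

w_t = 7^t - 3

Computing the first terms: w_1 = 4, w_2 = 46, w_3 = 340. This suggests w_t = 7^t - 3.
When t = 1: the formula gives 4 = 4 = w_1.
For the inductive step, assume it holds for an arbitrary i ≥ 1, so w_i = 7^i - 3.
Then w_{i+1} = 7·w_i + 18 = 7·(7^i - 3) + 18 = 7^(i + 1) - 3,
which is the claimed formula at t = i+1.
By induction, the statement is established for all t ≥ 1.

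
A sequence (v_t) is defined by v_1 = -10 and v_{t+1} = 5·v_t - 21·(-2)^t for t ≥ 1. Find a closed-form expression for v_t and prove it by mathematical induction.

v_t = 3(-2)^t - 4·5^(t - 1)

Computing the first terms: v_1 = -10, v_2 = -8, v_3 = -124. This suggests v_t = 3(-2)^t - 4·5^(t - 1).
Base case (t = 1): the formula gives -10 = -10 = v_1.
For the inductive step, assume it holds for an arbitrary p ≥ 1, so v_p = 3(-2)^p - 4·5^(p - 1).
Then v_{p+1} = 5·v_p - 21·(-2)^p = 5·(3(-2)^p - 4·5^(p - 1)) - 21·(-2)^p = 3(-2)^(p + 1) - 4·5^p = 3(-2)^(p+1) - 4·5^((p+1) - 1),
which is the claimed formula at t = p+1.
This completes the induction.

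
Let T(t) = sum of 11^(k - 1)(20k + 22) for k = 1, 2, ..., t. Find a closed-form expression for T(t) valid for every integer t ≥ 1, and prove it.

We claim T(t) = 2·11^t(t + 1) - 2 for all t ≥ 1.
When t = 1: T(1) = 42, and the closed form gives 42. They agree.
For the inductive step, assume it holds for an arbitrary k ≥ 1, so T(k) = 2·11^k(k + 1) - 2.
Then T(k+1) = T(k) + (11^k(20k + 42)) = (2·11^k(k + 1) - 2) + (11^k(20k + 42)).
Simplifying, T(k+1) = 22·11^k·k + 44·11^k - 2 = 2·11^(k+1)((k+1) + 1) - 2,
which is the closed form with t = k+1.
By induction, the statement is established for all t ≥ 1.

T(t) = 2·11^t(t + 1) - 2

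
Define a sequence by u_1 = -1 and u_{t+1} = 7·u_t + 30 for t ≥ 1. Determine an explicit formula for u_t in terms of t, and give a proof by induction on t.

Computing the first terms: u_1 = -1, u_2 = 23, u_3 = 191. This suggests u_t = 4·7^(t - 1) - 5.
For the base case t = 1: the formula gives -1 = -1 = u_1.
Inductive step: assume the claim holds for t = r, so u_r = 4·7^(r - 1) - 5.
Then u_{r+1} = 7·u_r + 30 = 7·(4·7^(r - 1) - 5) + 30 = 4·7^r - 5 = 4·7^((r+1) - 1) - 5,
which is the claimed formula at t = r+1.
By the principle of mathematical induction, the result holds for all t ≥ 1.

u_t = 4·7^(t - 1) - 5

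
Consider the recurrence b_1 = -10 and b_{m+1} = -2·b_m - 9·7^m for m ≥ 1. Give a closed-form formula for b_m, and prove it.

Computing the first terms: b_1 = -10, b_2 = -43, b_3 = -355. This suggests b_m = -3(-2)^(m - 1) - 7^m.
Base step (m = 1): the formula gives -10 = -10 = b_1.
For the inductive step, assume it holds for an arbitrary r ≥ 1, so b_r = -3(-2)^(r - 1) - 7^r.
Then b_{r+1} = -2·b_r - 9·7^r = -2·(-3(-2)^(r - 1) - 7^r) - 9·7^r = -3(-2)^r - 7^(r + 1) = -3(-2)^((r+1) - 1) - 7^(r+1),
which is the claimed formula at m = r+1.
By induction, the statement is established for all m ≥ 1.

b_m = -3(-2)^(m - 1) - 7^m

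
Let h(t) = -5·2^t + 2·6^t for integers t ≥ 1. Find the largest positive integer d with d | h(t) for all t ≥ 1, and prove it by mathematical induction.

Computing the first values: h(1) = 2 and h(2) = 52; gcd(2, 52) = 2, so d ≤ 2.
We prove 2 | -5·2^t + 2·6^t for all t ≥ 1 by induction on t.
For the base case t = 1: h(1) = 2 = 2·(1), so 2 | h(1).
Inductive step: suppose the statement holds for some m ≥ 1, i.e. 2 | h(m). Then
h(m+1) − 6·h(m) = (-5·2^(m+1) + 2·6^(m+1)) − 6·(-5·2^m + 2·6^m) = (-5)·2^m·(2 − 6) = (20)·2^m. Since 2 | h(m) by the inductive hypothesis, 2 | 6·h(m); and 2 | 20 since 20 = 2·10. Therefore 2 | h(m+1).
By induction, the statement is established for all t ≥ 1.
Therefore the largest such d is 2.

d = 2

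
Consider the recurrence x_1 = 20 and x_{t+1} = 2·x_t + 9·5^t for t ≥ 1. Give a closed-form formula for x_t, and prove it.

Computing the first terms: x_1 = 20, x_2 = 85, x_3 = 395. This suggests x_t = 5·2^(t - 1) + 3·5^t.
Base case (t = 1): the formula gives 20 = 20 = x_1.
Inductive step: assume the claim holds for t = m, so x_m = 5·2^(m - 1) + 3·5^m.
Then x_{m+1} = 2·x_m + 9·5^m = 2·(5·2^(m - 1) + 3·5^m) + 9·5^m = 5·2^m + 3·5^(m + 1) = 5·2^((m+1) - 1) + 3·5^(m+1),
which is the claimed formula at t = m+1.
Hence, by induction on t, the claim holds for every t ≥ 1.

x_t = 5·2^(t - 1) + 3·5^t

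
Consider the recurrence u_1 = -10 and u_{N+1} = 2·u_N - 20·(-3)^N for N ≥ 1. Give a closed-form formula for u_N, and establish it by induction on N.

u_N = 4(-3)^N + 2^N

Computing the first terms: u_1 = -10, u_2 = 40, u_3 = -100. This suggests u_N = 4(-3)^N + 2^N.
Base step (N = 1): the formula gives -10 = -10 = u_1.
Inductive step: suppose the statement holds for some k ≥ 1, so u_k = 4(-3)^k + 2^k.
Then u_{k+1} = 2·u_k - 20·(-3)^k = 2·(4(-3)^k + 2^k) - 20·(-3)^k = 4(-3)^(k + 1) + 2^(k + 1),
which is the claimed formula at N = k+1.
This completes the induction.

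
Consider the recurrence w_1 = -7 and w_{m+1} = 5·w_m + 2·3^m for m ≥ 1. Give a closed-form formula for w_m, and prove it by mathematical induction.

w_m = -3^m - 4·5^(m - 1)

Computing the first terms: w_1 = -7, w_2 = -29, w_3 = -127. This suggests w_m = -3^m - 4·5^(m - 1).
When m = 1: the formula gives -7 = -7 = w_1.
Inductive step: suppose the statement holds for some k ≥ 1, so w_k = -3^k - 4·5^(k - 1).
Then w_{k+1} = 5·w_k + 2·3^k = 5·(-3^k - 4·5^(k - 1)) + 2·3^k = -3^(k + 1) - 4·5^k = -3^(k+1) - 4·5^((k+1) - 1),
which is the claimed formula at m = k+1.
Hence, by induction on m, the claim holds for every m ≥ 1.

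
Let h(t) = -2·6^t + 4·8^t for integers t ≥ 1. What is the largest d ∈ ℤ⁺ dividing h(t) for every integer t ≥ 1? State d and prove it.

d = 4

Computing the first values: h(1) = 20 and h(2) = 184; gcd(20, 184) = 4, so d ≤ 4.
We prove 4 | -2·6^t + 4·8^t for all t ≥ 1 by induction on t.
When t = 1: h(1) = 20 = 4·(5), so 4 | h(1).
Inductive step: suppose the statement holds for some r ≥ 1, i.e. 4 | h(r). Then
h(r+1) − 8·h(r) = (-2·6^(r+1) + 4·8^(r+1)) − 8·(-2·6^r + 4·8^r) = (-2)·6^r·(6 − 8) = (4)·6^r. Since 4 | h(r) by the inductive hypothesis, 4 | 8·h(r); and 4 | 4 since 4 = 4·1. Therefore 4 | h(r+1).
Hence, by induction on t, the claim holds for every t ≥ 1.
Therefore the largest such d is 4.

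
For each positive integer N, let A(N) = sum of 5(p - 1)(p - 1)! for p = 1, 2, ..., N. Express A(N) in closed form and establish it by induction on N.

We claim A(N) = 5N! - 5 for all N ≥ 1.
Base step (N = 1): A(1) = 0, and the closed form gives 0. They agree.
Suppose the result is true for N = p, so A(p) = 5p! - 5.
Then A(p+1) = A(p) + (5p·p!) = (5p! - 5) + (5p·p!).
Simplifying, A(p+1) = 5(p+1)! - 5,
which is the closed form with N = p+1.
This completes the induction.

A(N) = 5N! - 5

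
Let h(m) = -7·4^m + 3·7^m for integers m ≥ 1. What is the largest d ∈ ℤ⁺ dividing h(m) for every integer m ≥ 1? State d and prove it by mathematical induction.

Computing the first values: h(1) = -7 and h(2) = 35; gcd(-7, 35) = 7, so d ≤ 7.
We prove 7 | -7·4^m + 3·7^m for all m ≥ 1 by induction on m.
When m = 1: h(1) = -7 = 7·(-1), so 7 | h(1).
For the inductive step, assume it holds for an arbitrary k ≥ 1, i.e. 7 | h(k). Then
h(k+1) − 7·h(k) = (-7·4^(k+1) + 3·7^(k+1)) − 7·(-7·4^k + 3·7^k) = (-7)·4^k·(4 − 7) = (21)·4^k. Since 7 | h(k) by the inductive hypothesis, 7 | 7·h(k); and 7 | 21 since 21 = 7·3. Therefore 7 | h(k+1).
Hence, by induction on m, the claim holds for every m ≥ 1.
Therefore the largest such d is 7.

d = 7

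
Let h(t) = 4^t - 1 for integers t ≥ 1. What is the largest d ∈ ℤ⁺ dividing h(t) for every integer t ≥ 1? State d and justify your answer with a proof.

Computing the first values: h(1) = 3 and h(2) = 15; gcd(3, 15) = 3, so d ≤ 3.
We prove 3 | 4^t - 1 for all t ≥ 1 by induction on t.
Base case (t = 1): h(1) = 3 = 3·(1), so 3 | h(1).
Inductive step: suppose the statement holds for some m ≥ 1, i.e. 3 | h(m). Then
4^{m+1} − 1^{m+1} = 4·4^m − 1·1^m = 4·(4^m − 1^m) + (3)·1^m. The first term is divisible by 3 by the inductive hypothesis, and the second term (3)·1^m is divisible by 3 since 3 | 3. Hence 3 | h(m+1).
By induction, the statement is established for all t ≥ 1.
Therefore the largest such d is 3.

d = 3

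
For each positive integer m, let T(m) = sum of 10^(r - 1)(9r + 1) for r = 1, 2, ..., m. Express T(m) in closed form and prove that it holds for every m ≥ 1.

T(m) = 10^m·m

We claim T(m) = 10^m·m for all m ≥ 1.
Base step (m = 1): T(1) = 10, and the closed form gives 10. They agree.
For the inductive step, assume it holds for an arbitrary r ≥ 1, so T(r) = 10^r·r.
Then T(r+1) = T(r) + (10^r(9r + 10)) = (10^r·r) + (10^r(9r + 10)).
Simplifying, T(r+1) = 10^(r + 1)(r + 1) = 10^(r+1)·(r+1),
which is the closed form with m = r+1.
This completes the induction.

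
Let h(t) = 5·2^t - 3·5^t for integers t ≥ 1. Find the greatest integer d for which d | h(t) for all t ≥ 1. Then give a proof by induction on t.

Computing the first values: h(1) = -5 and h(2) = -55; gcd(-5, -55) = 5, so d ≤ 5.
We prove 5 | 5·2^t - 3·5^t for all t ≥ 1 by induction on t.
Base step (t = 1): h(1) = -5 = 5·(-1), so 5 | h(1).
Inductive step: suppose the statement holds for some j ≥ 1, i.e. 5 | h(j). Then
h(j+1) − 5·h(j) = (5·2^(j+1) - 3·5^(j+1)) − 5·(5·2^j - 3·5^j) = (5)·2^j·(2 − 5) = (-15)·2^j. Since 5 | h(j) by the inductive hypothesis, 5 | 5·h(j); and 5 | -15 since -15 = 5·-3. Therefore 5 | h(j+1).
By induction, the statement is established for all t ≥ 1.
Therefore the largest such d is 5.

d = 5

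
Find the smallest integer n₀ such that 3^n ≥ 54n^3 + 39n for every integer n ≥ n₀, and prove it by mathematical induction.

At n = 9: 19683 < 39717, so the inequality fails and n₀ ≥ 10. We prove 3^n ≥ 54n^3 + 39n for all n ≥ 10.
For the base case n = 10: 3^n = 59049 and 54n^3 + 39n = 54390, so 59049 ≥ 54390.
Suppose the result is true for n = j, so 3^j ≥ 54j^3 + 39j.
Then 3^(j + 1) = 3·(3^j) ≥ 3·(54j^3 + 39j).
Also, for j ≥ 10 we have 3·(54j^3 + 39j) ≥ 54(j+1)^3 + 39(j+1), since 3·(54j^3 + 39j) − (54(j+1)^3 + 39(j+1)) = 108j^3 - 162j^2 - 84j - 93, which is nonnegative for all j ≥ 10.
Combining, 3^(j + 1) ≥ 54(j+1)^3 + 39(j+1).
By induction, the statement is established for all n ≥ 10.
Hence the smallest such n₀ is 10.

n₀ = 10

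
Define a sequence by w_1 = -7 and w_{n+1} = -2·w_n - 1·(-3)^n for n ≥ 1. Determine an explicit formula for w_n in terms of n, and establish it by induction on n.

w_n = -(-2)^(n + 1) + (-3)^n

Computing the first terms: w_1 = -7, w_2 = 17, w_3 = -43. This suggests w_n = -(-2)^(n + 1) + (-3)^n.
Base case (n = 1): the formula gives -7 = -7 = w_1.
For the inductive step, assume it holds for an arbitrary m ≥ 1, so w_m = -(-2)^(m + 1) + (-3)^m.
Then w_{m+1} = -2·w_m - 1·(-3)^m = -2·(-(-2)^(m + 1) + (-3)^m) - 1·(-3)^m = -(-2)^(m + 2) + (-3)^(m + 1) = -(-2)^((m+1) + 1) + (-3)^(m+1),
which is the claimed formula at n = m+1.
By induction, the statement is established for all n ≥ 1.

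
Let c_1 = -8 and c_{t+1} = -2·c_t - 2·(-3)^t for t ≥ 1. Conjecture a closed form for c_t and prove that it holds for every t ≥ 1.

Computing the first terms: c_1 = -8, c_2 = 22, c_3 = -62. This suggests c_t = (-2)^t + 2(-3)^t.
When t = 1: the formula gives -8 = -8 = c_1.
For the inductive step, assume it holds for an arbitrary k ≥ 1, so c_k = (-2)^k + 2(-3)^k.
Then c_{k+1} = -2·c_k - 2·(-3)^k = -2·((-2)^k + 2(-3)^k) - 2·(-3)^k = (-2)^(k + 1) + 2(-3)^(k + 1),
which is the claimed formula at t = k+1.
By the principle of mathematical induction, the result holds for all t ≥ 1.

c_t = (-2)^t + 2(-3)^t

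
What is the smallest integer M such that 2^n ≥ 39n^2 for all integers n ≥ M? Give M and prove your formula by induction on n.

M = 13

At n = 12: 4096 < 5616, so the inequality fails and M ≥ 13. We prove 2^n ≥ 39n^2 for all n ≥ 13.
When n = 13: 2^n = 8192 and 39n^2 = 6591, so 8192 ≥ 6591.
Inductive step: suppose the statement holds for some j ≥ 13, so 2^j ≥ 39j^2.
Then 2^(j + 1) = 2·(2^j) ≥ 2·(39j^2).
Also, for j ≥ 13 we have 2·(39j^2) ≥ 39(j+1)^2, since 2 ≥ (1 + 1/j)^2 for all j ≥ 13.
Combining, 2^(j + 1) ≥ 39(j+1)^2.
This completes the induction.
Hence the smallest such M is 13.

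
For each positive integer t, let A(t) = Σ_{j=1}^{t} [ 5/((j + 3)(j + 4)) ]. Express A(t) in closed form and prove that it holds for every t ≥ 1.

We claim A(t) = 5t/(4(t + 4)) for all t ≥ 1.
Base case (t = 1): A(1) = 1/4, and the closed form gives 1/4. They agree.
Suppose the result is true for t = j, so A(j) = 5j/(4(j + 4)).
Then A(j+1) = A(j) + (5/((j + 4)(j + 5))) = (5j/(4(j + 4))) + (5/((j + 4)(j + 5))).
Simplifying, A(j+1) = 5(j + 1)/(4(j + 5)) = 5(j+1)/(4((j+1) + 4)),
which is the closed form with t = j+1.
Hence, by induction on t, the claim holds for every t ≥ 1.

A(t) = 5t/(4(t + 4))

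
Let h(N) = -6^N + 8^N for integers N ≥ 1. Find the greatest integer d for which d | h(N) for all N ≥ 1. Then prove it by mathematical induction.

d = 2

Computing the first values: h(1) = 2 and h(2) = 28; gcd(2, 28) = 2, so d ≤ 2.
We prove 2 | -6^N + 8^N for all N ≥ 1 by induction on N.
Base step (N = 1): h(1) = 2 = 2·(1), so 2 | h(1).
Inductive step: assume the claim holds for N = k, i.e. 2 | h(k). Then
8^{k+1} − 6^{k+1} = 8·8^k − 6·6^k = 8·(8^k − 6^k) + (2)·6^k. The first term is divisible by 2 by the inductive hypothesis, and the second term (2)·6^k is divisible by 2 since 2 | 2. Hence 2 | h(k+1).
This completes the induction.
Therefore the largest such d is 2.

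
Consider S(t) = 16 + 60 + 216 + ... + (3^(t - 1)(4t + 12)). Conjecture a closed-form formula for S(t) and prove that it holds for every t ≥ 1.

We claim S(t) = 3^t(2t + 5) - 5 for all t ≥ 1.
Base case (t = 1): S(1) = 16, and the closed form gives 16. They agree.
For the inductive step, assume it holds for an arbitrary p ≥ 1, so S(p) = 3^p(2p + 5) - 5.
Then S(p+1) = S(p) + (4·3^p(p + 4)) = (3^p(2p + 5) - 5) + (4·3^p(p + 4)).
Simplifying, S(p+1) = 6·3^p·p + 21·3^p - 5 = 3^(p+1)(2(p+1) + 5) - 5,
which is the closed form with t = p+1.
Hence, by induction on t, the claim holds for every t ≥ 1.

S(t) = 3^t(2t + 5) - 5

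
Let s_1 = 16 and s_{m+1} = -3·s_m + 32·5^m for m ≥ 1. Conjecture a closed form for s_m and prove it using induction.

s_m = -4(-3)^(m - 1) + 4·5^m

Computing the first terms: s_1 = 16, s_2 = 112, s_3 = 464. This suggests s_m = -4(-3)^(m - 1) + 4·5^m.
Base case (m = 1): the formula gives 16 = 16 = s_1.
Inductive step: suppose the statement holds for some j ≥ 1, so s_j = -4(-3)^(j - 1) + 4·5^j.
Then s_{j+1} = -3·s_j + 32·5^j = -3·(-4(-3)^(j - 1) + 4·5^j) + 32·5^j = -4(-3)^j + 4·5^(j + 1) = -4(-3)^((j+1) - 1) + 4·5^(j+1),
which is the claimed formula at m = j+1.
Hence, by induction on m, the claim holds for every m ≥ 1.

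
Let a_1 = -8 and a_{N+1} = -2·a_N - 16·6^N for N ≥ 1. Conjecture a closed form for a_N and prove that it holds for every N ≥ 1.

a_N = (-2)^(N + 1) - 2·6^N

Computing the first terms: a_1 = -8, a_2 = -80, a_3 = -416. This suggests a_N = (-2)^(N + 1) - 2·6^N.
When N = 1: the formula gives -8 = -8 = a_1.
Suppose the result is true for N = r, so a_r = (-2)^(r + 1) - 2·6^r.
Then a_{r+1} = -2·a_r - 16·6^r = -2·((-2)^(r + 1) - 2·6^r) - 16·6^r = (-2)^(r + 2) - 2·6^(r + 1) = (-2)^((r+1) + 1) - 2·6^(r+1),
which is the claimed formula at N = r+1.
By the principle of mathematical induction, the result holds for all N ≥ 1.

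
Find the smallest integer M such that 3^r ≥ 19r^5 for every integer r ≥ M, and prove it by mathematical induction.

M = 16

At r = 15: 14348907 < 14428125, so the inequality fails and M ≥ 16. We prove 3^r ≥ 19r^5 for all r ≥ 16.
When r = 16: 3^r = 43046721 and 19r^5 = 19922944, so 43046721 ≥ 19922944.
Inductive step: suppose the statement holds for some j ≥ 16, so 3^j ≥ 19j^5.
Then 3^(j + 1) = 3·(3^j) ≥ 3·(19j^5).
Also, for j ≥ 16 we have 3·(19j^5) ≥ 19(j+1)^5, since 3 ≥ (1 + 1/j)^5 for all j ≥ 16.
Combining, 3^(j + 1) ≥ 19(j+1)^5.
This completes the induction.
Hence the smallest such M is 16.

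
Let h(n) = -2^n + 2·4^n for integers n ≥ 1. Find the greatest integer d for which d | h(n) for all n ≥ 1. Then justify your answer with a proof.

Computing the first values: h(1) = 6 and h(2) = 28; gcd(6, 28) = 2, so d ≤ 2.
We prove 2 | -2^n + 2·4^n for all n ≥ 1 by induction on n.
When n = 1: h(1) = 6 = 2·(3), so 2 | h(1).
Suppose the result is true for n = r, i.e. 2 | h(r). Then
h(r+1) − 4·h(r) = (-2^(r+1) + 2·4^(r+1)) − 4·(-2^r + 2·4^r) = (-1)·2^r·(2 − 4) = (2)·2^r. Since 2 | h(r) by the inductive hypothesis, 2 | 4·h(r); and 2 | 2 since 2 = 2·1. Therefore 2 | h(r+1).
This completes the induction.
Therefore the largest such d is 2.

d = 2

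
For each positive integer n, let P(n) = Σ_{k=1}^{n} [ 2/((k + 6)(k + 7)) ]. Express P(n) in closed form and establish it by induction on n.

P(n) = 2n/(7(n + 7))

We claim P(n) = 2n/(7(n + 7)) for all n ≥ 1.
Base case (n = 1): P(1) = 1/28, and the closed form gives 1/28. They agree.
Inductive step: assume the claim holds for n = k, so P(k) = 2k/(7(k + 7)).
Then P(k+1) = P(k) + (2/((k + 7)(k + 8))) = (2k/(7(k + 7))) + (2/((k + 7)(k + 8))).
Simplifying, P(k+1) = 2(k + 1)/(7(k + 8)) = 2(k+1)/(7((k+1) + 7)),
which is the closed form with n = k+1.
By the principle of mathematical induction, the result holds for all n ≥ 1.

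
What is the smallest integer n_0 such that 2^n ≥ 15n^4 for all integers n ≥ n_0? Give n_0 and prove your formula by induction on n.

At n = 21: 2097152 < 2917215, so the inequality fails and n_0 ≥ 22. We prove 2^n ≥ 15n^4 for all n ≥ 22.
Base case (n = 22): 2^n = 4194304 and 15n^4 = 3513840, so 4194304 ≥ 3513840.
Inductive step: suppose the statement holds for some j ≥ 22, so 2^j ≥ 15j^4.
Then 2^(j + 1) = 2·(2^j) ≥ 2·(15j^4).
Also, for j ≥ 22 we have 2·(15j^4) ≥ 15(j+1)^4, since 2 ≥ (1 + 1/j)^4 for all j ≥ 22.
Combining, 2^(j + 1) ≥ 15(j+1)^4.
Hence, by induction on n, the claim holds for every n ≥ 22.
Hence the smallest such n_0 is 22.

n_0 = 22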